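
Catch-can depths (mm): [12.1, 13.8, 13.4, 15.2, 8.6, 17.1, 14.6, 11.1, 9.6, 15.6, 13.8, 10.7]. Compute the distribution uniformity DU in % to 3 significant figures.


Approach: apply the low-quarter distribution uniformity, DU = (mean of lowest quarter of readings / overall mean)*100.
sorted lowest 3 of 12: [8.6, 9.6, 10.7] -> mean = 9.6333 mm
overall mean = 12.967 mm
DU = (9.6333/12.967)*100 = 74.3 %
Therefore the distribution uniformity DU = 74.3 %.


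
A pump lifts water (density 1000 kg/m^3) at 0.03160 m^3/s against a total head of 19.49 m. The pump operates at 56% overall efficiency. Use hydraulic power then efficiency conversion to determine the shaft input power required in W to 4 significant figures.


Approach: apply hydraulic power then efficiency conversion, P = rho*g*Q*H; P_in = P/eta.
Step 1 — hydraulic power (P = rho*g*Q*H):
  P = 1000 * 9.81 * 0.03160 * 19.49 = 6041.82 W
Step 2 — input power: P_in = P/eta = 6041.82 / 0.56 = 10790 W
Therefore the shaft input power required = 10790 W.


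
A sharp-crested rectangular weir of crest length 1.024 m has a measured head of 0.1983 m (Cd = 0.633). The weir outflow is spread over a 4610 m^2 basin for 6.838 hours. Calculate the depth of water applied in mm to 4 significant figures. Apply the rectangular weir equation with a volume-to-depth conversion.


Approach: apply the rectangular weir equation with a volume-to-depth conversion, Q = (2/3)*Cd*L*sqrt(2g)*H^1.5; d = Q*t/A * 1000.
Step 1 — weir discharge:
  Q = (2/3)*0.633*1.024*sqrt(2*9.81)*0.1983^1.5 = 0.169023 m^3/s
Step 2 — volume: V = 0.169023 * 6.838*3600 = 4160.81 m^3
Step 3 — depth: d = V/A * 1000 = 4160.81/4610 * 1000 = 902.6 mm
Therefore the depth of water applied = 902.6 mm.


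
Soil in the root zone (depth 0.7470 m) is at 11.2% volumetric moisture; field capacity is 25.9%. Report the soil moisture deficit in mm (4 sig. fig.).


Approach: apply the soil moisture deficit relation, SMD = (FC - theta)/100 * depth * 1000.
SMD = (25.9 - 11.2)/100 * 0.7470 * 1000 = 109.8 mm
Therefore the soil moisture deficit = 109.8 mm.


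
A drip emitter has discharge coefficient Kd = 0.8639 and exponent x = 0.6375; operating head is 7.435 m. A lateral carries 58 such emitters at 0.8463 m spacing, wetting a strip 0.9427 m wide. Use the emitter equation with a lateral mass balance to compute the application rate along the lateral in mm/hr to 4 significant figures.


Approach: apply the emitter equation with a lateral mass balance, q = Kd*h^x; Q = n*q; rate = Q/(n*spacing*width).
Step 1 — single emitter flow (q = Kd*h^x):
  q = 0.8639 * 7.435^0.6375 = 3.10388 L/hr
Step 2 — total lateral flow: Q = 58 * 3.10388 = 180.025 L/hr
Step 3 — wetted area: A = 58 * 0.8463 * 0.9427 = 46.2728 m^2
Step 4 — application rate: Q/A = 180.025/46.2728 = 3.891 mm/hr
Therefore the application rate along the lateral = 3.891 mm/hr.


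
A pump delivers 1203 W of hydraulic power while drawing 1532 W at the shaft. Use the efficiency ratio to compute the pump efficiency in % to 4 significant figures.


Approach: apply the efficiency ratio, eta = (P_out/P_in)*100.
eta = (1203 / 1532) * 100 = 78.52 %
Therefore the pump efficiency = 78.52 %.


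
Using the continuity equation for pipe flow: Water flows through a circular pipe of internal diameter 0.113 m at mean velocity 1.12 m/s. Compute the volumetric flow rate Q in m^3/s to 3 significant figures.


Approach: apply the continuity equation for pipe flow, Q = A * v with A = pi*(D/2)^2.
A = pi*(0.113/2)^2 = 0.010029 m^2
Q = 0.010029 * 1.12 = 0.0112 m^3/s
Therefore the volumetric flow rate Q = 0.0112 m^3/s.


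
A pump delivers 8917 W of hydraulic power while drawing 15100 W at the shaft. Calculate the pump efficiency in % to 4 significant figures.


Approach: apply the efficiency ratio, eta = (P_out/P_in)*100.
eta = (8917 / 15100) * 100 = 59.05 %
Therefore the pump efficiency = 59.05 %.


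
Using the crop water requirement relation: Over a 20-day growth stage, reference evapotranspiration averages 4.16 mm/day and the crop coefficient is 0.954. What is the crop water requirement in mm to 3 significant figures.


Approach: apply the crop water requirement relation, CWR = ET0 * Kc * days.
CWR = 4.16 * 0.954 * 20 = 79.4 mm
Therefore the crop water requirement = 79.4 mm.


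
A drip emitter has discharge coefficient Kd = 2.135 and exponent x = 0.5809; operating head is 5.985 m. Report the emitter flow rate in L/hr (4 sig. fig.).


Approach: apply the emitter characteristic equation, q = Kd * h^x.
q = 2.135 * 5.985^0.5809 = 6.037 L/hr
Therefore the emitter flow rate = 6.037 L/hr.


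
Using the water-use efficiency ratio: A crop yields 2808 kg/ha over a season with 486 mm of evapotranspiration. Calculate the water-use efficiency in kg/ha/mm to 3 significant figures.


Approach: apply the water-use efficiency ratio, WUE = yield/ET.
WUE = 2808 / 486 = 5.78 kg/ha/mm
Therefore the water-use efficiency = 5.78 kg/ha/mm.


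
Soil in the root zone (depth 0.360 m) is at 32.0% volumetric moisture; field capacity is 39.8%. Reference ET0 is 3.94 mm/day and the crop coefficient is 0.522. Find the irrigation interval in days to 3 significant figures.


Approach: apply soil-water budget scheduling, SMD = (FC-theta)/100*depth*1000; ETc = ET0*Kc; interval = SMD/ETc.
Step 1 — soil moisture deficit:
  SMD = (39.8 - 32.0)/100 * 0.360 * 1000 = 28.080 mm
Step 2 — daily crop ET (ETc = ET0*Kc):
  ETc = 3.94 * 0.522 = 2.0567 mm/day
Step 3 — irrigation interval (SMD/ETc):
  interval = 28.080 / 2.0567 = 13.7 days
Therefore the irrigation interval = 13.7 days.


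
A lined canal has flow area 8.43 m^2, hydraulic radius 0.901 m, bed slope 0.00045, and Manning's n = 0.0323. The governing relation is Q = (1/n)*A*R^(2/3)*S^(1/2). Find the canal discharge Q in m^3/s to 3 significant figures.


Q = (1/0.0323) * 8.43 * 0.901^(2/3) * 0.00045^(1/2) = 5.16 m^3/s
Therefore the canal discharge Q = 5.16 m^3/s.


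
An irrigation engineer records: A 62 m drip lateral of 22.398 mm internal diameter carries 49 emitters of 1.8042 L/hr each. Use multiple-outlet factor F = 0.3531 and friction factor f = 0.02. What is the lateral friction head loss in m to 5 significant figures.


Approach: apply Darcy-Weisbach with the multiple-outlet F-factor, Q = n*q/(3600*1000) m^3/s; v = Q/A; hf = F*f*(L/D)*(v^2/(2g)).
Q = 49*1.8042/(3600*1000) = 2.455717e-05 m^3/s
A = pi*(22.398e-3/2)^2 = 3.940110e-04 m^2, so v = Q/A = 0.06232609 m/s
hf = 0.3531*0.02*(62/0.022398)*(0.06232609^2/(2*9.81)) = 0.0038704 m
Therefore the lateral friction head loss = 0.0038704 m.


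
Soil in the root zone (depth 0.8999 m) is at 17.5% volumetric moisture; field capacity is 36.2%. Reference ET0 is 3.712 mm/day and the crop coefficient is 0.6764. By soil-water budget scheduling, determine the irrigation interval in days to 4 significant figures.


Approach: apply soil-water budget scheduling, SMD = (FC-theta)/100*depth*1000; ETc = ET0*Kc; interval = SMD/ETc.
Step 1 — soil moisture deficit:
  SMD = (36.2 - 17.5)/100 * 0.8999 * 1000 = 168.281 mm
Step 2 — daily crop ET (ETc = ET0*Kc):
  ETc = 3.712 * 0.6764 = 2.51080 mm/day
Step 3 — irrigation interval (SMD/ETc):
  interval = 168.281 / 2.51080 = 67.02 days
Therefore the irrigation interval = 67.02 days.


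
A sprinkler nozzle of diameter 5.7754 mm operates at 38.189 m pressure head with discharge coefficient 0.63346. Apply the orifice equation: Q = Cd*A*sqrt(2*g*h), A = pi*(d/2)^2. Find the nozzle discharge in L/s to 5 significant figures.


A = pi*(5.7754e-3/2)^2 = 2.619715e-05 m^2
Q = 0.63346 * 2.619715e-05 * sqrt(2*9.81*38.189) * 1000 = 0.45425 L/s
Therefore the nozzle discharge = 0.45425 L/s.


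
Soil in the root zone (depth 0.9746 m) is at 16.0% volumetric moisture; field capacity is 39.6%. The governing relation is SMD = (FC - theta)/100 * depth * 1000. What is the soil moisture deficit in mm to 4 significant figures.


SMD = (39.6 - 16.0)/100 * 0.9746 * 1000 = 230.0 mm
Therefore the soil moisture deficit = 230.0 mm.


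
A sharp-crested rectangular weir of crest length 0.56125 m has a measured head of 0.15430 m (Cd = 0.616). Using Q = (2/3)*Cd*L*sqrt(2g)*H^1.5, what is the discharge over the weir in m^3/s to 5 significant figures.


Q = (2/3)*0.616*0.56125*sqrt(2*9.81)*0.15430^1.5 = 0.061879 m^3/s
Therefore the discharge over the weir = 0.061879 m^3/s.


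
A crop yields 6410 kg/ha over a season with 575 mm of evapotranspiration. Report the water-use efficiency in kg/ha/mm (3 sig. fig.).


Approach: apply the water-use efficiency ratio, WUE = yield/ET.
WUE = 6410 / 575 = 11.1 kg/ha/mm
Therefore the water-use efficiency = 11.1 kg/ha/mm.


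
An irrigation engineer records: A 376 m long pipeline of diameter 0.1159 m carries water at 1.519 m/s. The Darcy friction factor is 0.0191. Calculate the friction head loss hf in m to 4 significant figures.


Approach: apply the Darcy-Weisbach equation, hf = f*(L/D)*(v^2/(2g)).
hf = 0.0191 * (376/0.1159) * (1.519^2 / (2*9.81))
hf = 7.287 m
Therefore the friction head loss hf = 7.287 m.


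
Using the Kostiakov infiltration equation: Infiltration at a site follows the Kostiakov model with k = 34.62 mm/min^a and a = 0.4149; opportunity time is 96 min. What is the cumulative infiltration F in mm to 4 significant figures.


Approach: apply the Kostiakov infiltration equation, F = k*t^a.
F = 34.62 * 96^0.4149 = 230.0 mm
Therefore the cumulative infiltration F = 230.0 mm.


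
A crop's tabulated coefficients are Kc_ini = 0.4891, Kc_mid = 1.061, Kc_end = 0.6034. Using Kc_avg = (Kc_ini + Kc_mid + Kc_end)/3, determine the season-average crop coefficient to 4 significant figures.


Kc_avg = (0.4891 + 1.061 + 0.6034)/3 = 0.7178
Therefore the season-average crop coefficient = 0.7178.


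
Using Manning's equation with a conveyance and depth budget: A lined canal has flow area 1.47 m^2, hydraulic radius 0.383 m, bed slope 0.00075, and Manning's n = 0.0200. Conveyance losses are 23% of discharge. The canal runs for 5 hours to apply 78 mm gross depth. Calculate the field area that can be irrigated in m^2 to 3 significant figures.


Approach: apply Manning's equation with a conveyance and depth budget, Q = (1/n)*A*R^(2/3)*S^(1/2); Q_field = Q*(1-loss); Area = Q_field*t/(d/1000).
Step 1 — canal discharge (Manning's equation):
  Q = (1/0.0200) * 1.47 * 0.383^(2/3) * 0.00075^(1/2) = 1.0616 m^3/s
Step 2 — delivered flow: Q_field = 1.0616*(1 - 23/100) = 0.81741 m^3/s
Step 3 — volume delivered: V = 0.81741 * 5*3600 = 14713 m^3
Step 4 — area served: A = V / (depth/1000) = 14713 / 0.078 = 189000 m^2
Therefore the field area that can be irrigated = 189000 m^2.


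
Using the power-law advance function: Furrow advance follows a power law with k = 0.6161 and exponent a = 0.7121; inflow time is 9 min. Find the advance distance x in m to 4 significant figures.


Approach: apply the power-law advance function, x = k*t^a.
x = 0.6161 * 9^0.7121 = 2.946 m
Therefore the advance distance x = 2.946 m.


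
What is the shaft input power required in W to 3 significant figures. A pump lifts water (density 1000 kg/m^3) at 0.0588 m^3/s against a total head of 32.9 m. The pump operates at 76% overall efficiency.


Approach: apply hydraulic power then efficiency conversion, P = rho*g*Q*H; P_in = P/eta.
Step 1 — hydraulic power (P = rho*g*Q*H):
  P = 1000 * 9.81 * 0.0588 * 32.9 = 18978 W
Step 2 — input power: P_in = P/eta = 18978 / 0.76 = 25000 W
Therefore the shaft input power required = 25000 W.


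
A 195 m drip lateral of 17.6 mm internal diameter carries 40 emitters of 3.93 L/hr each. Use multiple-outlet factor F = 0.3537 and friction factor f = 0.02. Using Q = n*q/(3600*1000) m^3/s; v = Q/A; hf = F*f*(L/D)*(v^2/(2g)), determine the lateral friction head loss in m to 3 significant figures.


Q = 40*3.93/(3600*1000) = 4.3667e-05 m^3/s
A = pi*(17.6e-3/2)^2 = 2.4328e-04 m^2, so v = Q/A = 0.17949 m/s
hf = 0.3537*0.02*(195/0.0176)*(0.17949^2/(2*9.81)) = 0.129 m
Therefore the lateral friction head loss = 0.129 m.


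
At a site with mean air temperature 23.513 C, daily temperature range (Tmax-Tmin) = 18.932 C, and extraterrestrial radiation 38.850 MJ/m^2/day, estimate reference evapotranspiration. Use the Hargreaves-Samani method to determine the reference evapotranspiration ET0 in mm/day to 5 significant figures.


Approach: apply the Hargreaves-Samani method, ET0 = 0.0023*(Tmean+17.8)*sqrt(Tmax-Tmin)*0.408*Ra.
ET0 = 0.0023*(23.513+17.8)*sqrt(18.932)*0.408*38.850 = 6.5534 mm/day
Therefore the reference evapotranspiration ET0 = 6.5534 mm/day.


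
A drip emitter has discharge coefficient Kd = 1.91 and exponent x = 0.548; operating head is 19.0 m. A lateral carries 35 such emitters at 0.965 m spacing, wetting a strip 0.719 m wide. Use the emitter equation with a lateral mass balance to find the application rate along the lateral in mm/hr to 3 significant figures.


Approach: apply the emitter equation with a lateral mass balance, q = Kd*h^x; Q = n*q; rate = Q/(n*spacing*width).
Step 1 — single emitter flow (q = Kd*h^x):
  q = 1.91 * 19.0^0.548 = 9.5894 L/hr
Step 2 — total lateral flow: Q = 35 * 9.5894 = 335.63 L/hr
Step 3 — wetted area: A = 35 * 0.965 * 0.719 = 24.284 m^2
Step 4 — application rate: Q/A = 335.63/24.284 = 13.8 mm/hr
Therefore the application rate along the lateral = 13.8 mm/hr.


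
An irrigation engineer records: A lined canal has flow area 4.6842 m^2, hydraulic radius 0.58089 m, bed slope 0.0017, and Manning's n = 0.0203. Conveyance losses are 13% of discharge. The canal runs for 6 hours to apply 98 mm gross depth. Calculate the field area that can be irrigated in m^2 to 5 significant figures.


Approach: apply Manning's equation with a conveyance and depth budget, Q = (1/n)*A*R^(2/3)*S^(1/2); Q_field = Q*(1-loss); Area = Q_field*t/(d/1000).
Step 1 — canal discharge (Manning's equation):
  Q = (1/0.0203) * 4.6842 * 0.58089^(2/3) * 0.0017^(1/2) = 6.623585 m^3/s
Step 2 — delivered flow: Q_field = 6.623585*(1 - 13/100) = 5.762519 m^3/s
Step 3 — volume delivered: V = 5.762519 * 6*3600 = 124470.4 m^3
Step 4 — area served: A = V / (depth/1000) = 124470.4 / 0.098 = 1270100 m^2
Therefore the field area that can be irrigated = 1270100 m^2.


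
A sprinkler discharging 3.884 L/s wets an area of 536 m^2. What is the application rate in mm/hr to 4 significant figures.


Approach: apply the application rate relation, rate = (Q/A)*3600.
rate = (3.884 / 536) * 3600 = 26.09 mm/hr
Therefore the application rate = 26.09 mm/hr.


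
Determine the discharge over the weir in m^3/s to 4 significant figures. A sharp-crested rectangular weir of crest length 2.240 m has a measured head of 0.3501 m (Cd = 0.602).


Approach: apply the rectangular weir equation, Q = (2/3)*Cd*L*sqrt(2g)*H^1.5.
Q = (2/3)*0.602*2.240*sqrt(2*9.81)*0.3501^1.5 = 0.8249 m^3/s
Therefore the discharge over the weir = 0.8249 m^3/s.


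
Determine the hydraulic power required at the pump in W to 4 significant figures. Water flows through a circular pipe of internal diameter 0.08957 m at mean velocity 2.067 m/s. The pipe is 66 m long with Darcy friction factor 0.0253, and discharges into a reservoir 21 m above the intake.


Approach: apply continuity + Darcy-Weisbach + hydraulic power, Q = A*v; hf = f*(L/D)*(v^2/(2g)); H = static + hf; P = rho*g*Q*H.
Step 1 — flow rate (continuity, Q = A*v):
  A = pi*(0.08957/2)^2 = 0.00630108 m^2
  Q = 0.00630108 * 2.067 = 0.0130243 m^3/s
Step 2 — friction head loss (Darcy-Weisbach):
  hf = 0.0253 * (66/0.08957) * (2.067^2 / (2*9.81))
  hf = 4.05961 m
Step 3 — total head: H = 21 + 4.05961 = 25.0596 m
Step 4 — hydraulic power (P = rho*g*Q*H):
  P = 1000 * 9.81 * 0.0130243 * 25.0596 = 3202 W
Therefore the hydraulic power required at the pump = 3202 W.


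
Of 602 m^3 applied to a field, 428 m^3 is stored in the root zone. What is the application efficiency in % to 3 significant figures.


Approach: apply the application efficiency ratio, Ea = (stored/applied)*100.
Ea = (428/602)*100 = 71.1 %
Therefore the application efficiency = 71.1 %.


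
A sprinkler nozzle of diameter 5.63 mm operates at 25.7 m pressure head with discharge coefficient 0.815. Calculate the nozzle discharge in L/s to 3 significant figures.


Approach: apply the orifice equation, Q = Cd*A*sqrt(2*g*h), A = pi*(d/2)^2.
A = pi*(5.63e-3/2)^2 = 2.4895e-05 m^2
Q = 0.815 * 2.4895e-05 * sqrt(2*9.81*25.7) * 1000 = 0.456 L/s
Therefore the nozzle discharge = 0.456 L/s.


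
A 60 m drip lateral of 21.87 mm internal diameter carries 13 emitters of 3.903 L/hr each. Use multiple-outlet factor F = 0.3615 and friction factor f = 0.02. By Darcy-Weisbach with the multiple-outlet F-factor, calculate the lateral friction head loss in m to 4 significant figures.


Approach: apply Darcy-Weisbach with the multiple-outlet F-factor, Q = n*q/(3600*1000) m^3/s; v = Q/A; hf = F*f*(L/D)*(v^2/(2g)).
Q = 13*3.903/(3600*1000) = 1.40942e-05 m^3/s
A = pi*(21.87e-3/2)^2 = 3.75654e-04 m^2, so v = Q/A = 0.0375191 m/s
hf = 0.3615*0.02*(60/0.02187)*(0.0375191^2/(2*9.81)) = 0.001423 m
Therefore the lateral friction head loss = 0.001423 m.


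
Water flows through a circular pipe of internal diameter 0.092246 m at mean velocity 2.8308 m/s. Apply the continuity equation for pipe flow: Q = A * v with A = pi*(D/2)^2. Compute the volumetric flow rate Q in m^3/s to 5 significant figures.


A = pi*(0.092246/2)^2 = 0.006683208 m^2
Q = 0.006683208 * 2.8308 = 0.018919 m^3/s
Therefore the volumetric flow rate Q = 0.018919 m^3/s.


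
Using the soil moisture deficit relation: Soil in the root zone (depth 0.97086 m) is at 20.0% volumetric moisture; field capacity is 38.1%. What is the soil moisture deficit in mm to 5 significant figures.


Approach: apply the soil moisture deficit relation, SMD = (FC - theta)/100 * depth * 1000.
SMD = (38.1 - 20.0)/100 * 0.97086 * 1000 = 175.73 mm
Therefore the soil moisture deficit = 175.73 mm.


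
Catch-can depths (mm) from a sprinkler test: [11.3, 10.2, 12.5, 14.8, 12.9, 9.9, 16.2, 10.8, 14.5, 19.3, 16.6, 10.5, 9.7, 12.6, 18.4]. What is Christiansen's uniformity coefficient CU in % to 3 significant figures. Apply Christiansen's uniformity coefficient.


Approach: apply Christiansen's uniformity coefficient, CU = (1 - mean_abs_deviation/mean)*100.
mean = 13.347 mm
mean |d_i - mean| = 2.6293 mm
CU = (1 - 2.6293/13.347)*100 = 80.3 %
Therefore Christiansen's uniformity coefficient CU = 80.3 %.


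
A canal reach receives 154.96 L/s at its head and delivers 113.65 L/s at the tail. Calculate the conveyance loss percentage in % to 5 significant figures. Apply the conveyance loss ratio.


Approach: apply the conveyance loss ratio, loss% = ((Q_head - Q_tail)/Q_head)*100.
loss = ((154.96 - 113.65)/154.96)*100 = 26.658 %
Therefore the conveyance loss percentage = 26.658 %.


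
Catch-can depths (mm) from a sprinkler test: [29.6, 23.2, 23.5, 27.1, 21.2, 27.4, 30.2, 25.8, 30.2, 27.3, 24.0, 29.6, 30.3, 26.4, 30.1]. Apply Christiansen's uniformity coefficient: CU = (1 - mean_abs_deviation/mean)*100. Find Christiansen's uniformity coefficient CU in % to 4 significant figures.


mean = 27.0600 mm
mean |d_i - mean| = 2.43467 mm
CU = (1 - 2.43467/27.0600)*100 = 91.00 %
Therefore Christiansen's uniformity coefficient CU = 91.00 %.


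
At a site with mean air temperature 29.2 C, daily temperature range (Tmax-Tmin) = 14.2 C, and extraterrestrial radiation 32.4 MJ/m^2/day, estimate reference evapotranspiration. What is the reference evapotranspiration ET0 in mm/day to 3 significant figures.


Approach: apply the Hargreaves-Samani method, ET0 = 0.0023*(Tmean+17.8)*sqrt(Tmax-Tmin)*0.408*Ra.
ET0 = 0.0023*(29.2+17.8)*sqrt(14.2)*0.408*32.4 = 5.38 mm/day
Therefore the reference evapotranspiration ET0 = 5.38 mm/day.


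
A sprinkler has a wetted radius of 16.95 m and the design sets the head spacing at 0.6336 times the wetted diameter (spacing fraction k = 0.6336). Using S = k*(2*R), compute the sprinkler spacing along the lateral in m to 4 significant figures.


S = 0.6336 * (2 * 16.95) = 21.48 m
Therefore the sprinkler spacing along the lateral = 21.48 m.


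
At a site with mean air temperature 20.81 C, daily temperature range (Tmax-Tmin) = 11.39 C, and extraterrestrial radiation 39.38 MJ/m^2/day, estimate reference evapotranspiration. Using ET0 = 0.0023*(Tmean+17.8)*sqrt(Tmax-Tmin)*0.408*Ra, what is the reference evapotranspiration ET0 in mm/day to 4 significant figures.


ET0 = 0.0023*(20.81+17.8)*sqrt(11.39)*0.408*39.38 = 4.815 mm/day
Therefore the reference evapotranspiration ET0 = 4.815 mm/day.


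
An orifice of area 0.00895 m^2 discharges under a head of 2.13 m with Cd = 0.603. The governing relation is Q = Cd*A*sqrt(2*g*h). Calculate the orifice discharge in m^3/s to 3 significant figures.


Q = 0.603 * 0.00895 * sqrt(2*9.81*2.13) = 0.0349 m^3/s
Therefore the orifice discharge = 0.0349 m^3/s.


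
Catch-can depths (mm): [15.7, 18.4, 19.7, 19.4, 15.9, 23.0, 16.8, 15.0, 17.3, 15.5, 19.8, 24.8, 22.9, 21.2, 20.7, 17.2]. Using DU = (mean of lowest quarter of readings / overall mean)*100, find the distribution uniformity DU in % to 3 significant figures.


sorted lowest 4 of 16: [15.0, 15.5, 15.7, 15.9] -> mean = 15.525 mm
overall mean = 18.956 mm
DU = (15.525/18.956)*100 = 81.9 %
Therefore the distribution uniformity DU = 81.9 %.


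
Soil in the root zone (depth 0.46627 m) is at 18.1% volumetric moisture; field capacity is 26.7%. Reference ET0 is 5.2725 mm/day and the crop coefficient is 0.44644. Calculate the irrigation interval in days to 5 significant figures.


Approach: apply soil-water budget scheduling, SMD = (FC-theta)/100*depth*1000; ETc = ET0*Kc; interval = SMD/ETc.
Step 1 — soil moisture deficit:
  SMD = (26.7 - 18.1)/100 * 0.46627 * 1000 = 40.09922 mm
Step 2 — daily crop ET (ETc = ET0*Kc):
  ETc = 5.2725 * 0.44644 = 2.353855 mm/day
Step 3 — irrigation interval (SMD/ETc):
  interval = 40.09922 / 2.353855 = 17.036 days
Therefore the irrigation interval = 17.036 days.


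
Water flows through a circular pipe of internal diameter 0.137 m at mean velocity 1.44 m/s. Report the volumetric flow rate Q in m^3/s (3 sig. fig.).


Approach: apply the continuity equation for pipe flow, Q = A * v with A = pi*(D/2)^2.
A = pi*(0.137/2)^2 = 0.014741 m^2
Q = 0.014741 * 1.44 = 0.0212 m^3/s
Therefore the volumetric flow rate Q = 0.0212 m^3/s.


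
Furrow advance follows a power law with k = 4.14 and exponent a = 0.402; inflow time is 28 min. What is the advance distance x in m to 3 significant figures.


Approach: apply the power-law advance function, x = k*t^a.
x = 4.14 * 28^0.402 = 15.8 m
Therefore the advance distance x = 15.8 m.


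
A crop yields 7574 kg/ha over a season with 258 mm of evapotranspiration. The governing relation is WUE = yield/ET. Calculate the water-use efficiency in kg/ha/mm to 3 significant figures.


WUE = 7574 / 258 = 29.4 kg/ha/mm
Therefore the water-use efficiency = 29.4 kg/ha/mm.


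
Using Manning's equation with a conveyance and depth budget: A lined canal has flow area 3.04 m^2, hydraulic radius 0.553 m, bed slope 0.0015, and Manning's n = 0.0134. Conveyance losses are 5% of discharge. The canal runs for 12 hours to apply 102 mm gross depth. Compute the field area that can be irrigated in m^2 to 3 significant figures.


Approach: apply Manning's equation with a conveyance and depth budget, Q = (1/n)*A*R^(2/3)*S^(1/2); Q_field = Q*(1-loss); Area = Q_field*t/(d/1000).
Step 1 — canal discharge (Manning's equation):
  Q = (1/0.0134) * 3.04 * 0.553^(2/3) * 0.0015^(1/2) = 5.9197 m^3/s
Step 2 — delivered flow: Q_field = 5.9197*(1 - 5/100) = 5.6237 m^3/s
Step 3 — volume delivered: V = 5.6237 * 12*3600 = 242940 m^3
Step 4 — area served: A = V / (depth/1000) = 242940 / 0.102 = 2380000 m^2
Therefore the field area that can be irrigated = 2380000 m^2.


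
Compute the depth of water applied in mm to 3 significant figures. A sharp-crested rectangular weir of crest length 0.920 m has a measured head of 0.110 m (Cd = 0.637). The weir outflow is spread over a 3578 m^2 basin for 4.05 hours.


Approach: apply the rectangular weir equation with a volume-to-depth conversion, Q = (2/3)*Cd*L*sqrt(2g)*H^1.5; d = Q*t/A * 1000.
Step 1 — weir discharge:
  Q = (2/3)*0.637*0.920*sqrt(2*9.81)*0.110^1.5 = 0.063136 m^3/s
Step 2 — volume: V = 0.063136 * 4.05*3600 = 920.52 m^3
Step 3 — depth: d = V/A * 1000 = 920.52/3578 * 1000 = 257 mm
Therefore the depth of water applied = 257 mm.


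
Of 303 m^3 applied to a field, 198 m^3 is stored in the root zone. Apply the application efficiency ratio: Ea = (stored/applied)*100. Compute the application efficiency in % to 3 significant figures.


Ea = (198/303)*100 = 65.3 %
Therefore the application efficiency = 65.3 %.


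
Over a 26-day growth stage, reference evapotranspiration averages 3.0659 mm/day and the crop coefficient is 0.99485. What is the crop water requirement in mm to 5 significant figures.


Approach: apply the crop water requirement relation, CWR = ET0 * Kc * days.
CWR = 3.0659 * 0.99485 * 26 = 79.303 mm
Therefore the crop water requirement = 79.303 mm.


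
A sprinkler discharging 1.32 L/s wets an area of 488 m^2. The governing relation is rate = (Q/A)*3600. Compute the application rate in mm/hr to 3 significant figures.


rate = (1.32 / 488) * 3600 = 9.74 mm/hr
Therefore the application rate = 9.74 mm/hr.


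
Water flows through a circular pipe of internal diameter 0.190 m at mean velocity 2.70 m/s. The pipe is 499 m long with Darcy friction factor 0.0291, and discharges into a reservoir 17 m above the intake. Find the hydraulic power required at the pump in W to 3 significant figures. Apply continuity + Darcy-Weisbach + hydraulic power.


Approach: apply continuity + Darcy-Weisbach + hydraulic power, Q = A*v; hf = f*(L/D)*(v^2/(2g)); H = static + hf; P = rho*g*Q*H.
Step 1 — flow rate (continuity, Q = A*v):
  A = pi*(0.190/2)^2 = 0.028353 m^2
  Q = 0.028353 * 2.70 = 0.076553 m^3/s
Step 2 — friction head loss (Darcy-Weisbach):
  hf = 0.0291 * (499/0.190) * (2.70^2 / (2*9.81))
  hf = 28.397 m
Step 3 — total head: H = 17 + 28.397 = 45.397 m
Step 4 — hydraulic power (P = rho*g*Q*H):
  P = 1000 * 9.81 * 0.076553 * 45.397 = 34100 W
Therefore the hydraulic power required at the pump = 34100 W.


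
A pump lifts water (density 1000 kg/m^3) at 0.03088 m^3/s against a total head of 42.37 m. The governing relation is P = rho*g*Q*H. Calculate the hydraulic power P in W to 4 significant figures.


P = 1000 * 9.81 * 0.03088 * 42.37 = 12840 W
Therefore the hydraulic power P = 12840 W.


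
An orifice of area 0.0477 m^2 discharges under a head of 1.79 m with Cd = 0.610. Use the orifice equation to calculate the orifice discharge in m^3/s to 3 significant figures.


Approach: apply the orifice equation, Q = Cd*A*sqrt(2*g*h).
Q = 0.610 * 0.0477 * sqrt(2*9.81*1.79) = 0.172 m^3/s
Therefore the orifice discharge = 0.172 m^3/s.


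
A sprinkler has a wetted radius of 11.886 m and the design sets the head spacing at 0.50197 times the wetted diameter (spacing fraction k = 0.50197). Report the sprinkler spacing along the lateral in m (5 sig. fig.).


Approach: apply the sprinkler spacing rule (spacing as a fraction of wetted diameter), S = k*(2*R).
S = 0.50197 * (2 * 11.886) = 11.933 m
Therefore the sprinkler spacing along the lateral = 11.933 m.


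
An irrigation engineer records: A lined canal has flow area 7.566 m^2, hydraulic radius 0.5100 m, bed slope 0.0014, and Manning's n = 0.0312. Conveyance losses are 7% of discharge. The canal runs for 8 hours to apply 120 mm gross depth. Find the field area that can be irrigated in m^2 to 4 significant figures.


Approach: apply Manning's equation with a conveyance and depth budget, Q = (1/n)*A*R^(2/3)*S^(1/2); Q_field = Q*(1-loss); Area = Q_field*t/(d/1000).
Step 1 — canal discharge (Manning's equation):
  Q = (1/0.0312) * 7.566 * 0.5100^(2/3) * 0.0014^(1/2) = 5.79192 m^3/s
Step 2 — delivered flow: Q_field = 5.79192*(1 - 7/100) = 5.38649 m^3/s
Step 3 — volume delivered: V = 5.38649 * 8*3600 = 155131 m^3
Step 4 — area served: A = V / (depth/1000) = 155131 / 0.12 = 1293000 m^2
Therefore the field area that can be irrigated = 1293000 m^2.


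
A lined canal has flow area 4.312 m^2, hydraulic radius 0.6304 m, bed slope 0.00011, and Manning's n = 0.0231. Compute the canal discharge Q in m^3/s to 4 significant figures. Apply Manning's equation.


Approach: apply Manning's equation, Q = (1/n)*A*R^(2/3)*S^(1/2).
Q = (1/0.0231) * 4.312 * 0.6304^(2/3) * 0.00011^(1/2) = 1.439 m^3/s
Therefore the canal discharge Q = 1.439 m^3/s.


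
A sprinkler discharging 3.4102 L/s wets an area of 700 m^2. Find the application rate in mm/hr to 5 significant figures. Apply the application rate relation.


Approach: apply the application rate relation, rate = (Q/A)*3600.
rate = (3.4102 / 700) * 3600 = 17.538 mm/hr
Therefore the application rate = 17.538 mm/hr.


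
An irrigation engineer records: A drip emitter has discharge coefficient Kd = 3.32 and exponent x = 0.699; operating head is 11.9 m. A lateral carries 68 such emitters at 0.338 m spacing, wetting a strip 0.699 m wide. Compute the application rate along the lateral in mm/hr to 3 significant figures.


Approach: apply the emitter equation with a lateral mass balance, q = Kd*h^x; Q = n*q; rate = Q/(n*spacing*width).
Step 1 — single emitter flow (q = Kd*h^x):
  q = 3.32 * 11.9^0.699 = 18.748 L/hr
Step 2 — total lateral flow: Q = 68 * 18.748 = 1274.8 L/hr
Step 3 — wetted area: A = 68 * 0.338 * 0.699 = 16.066 m^2
Step 4 — application rate: Q/A = 1274.8/16.066 = 79.4 mm/hr
Therefore the application rate along the lateral = 79.4 mm/hr.


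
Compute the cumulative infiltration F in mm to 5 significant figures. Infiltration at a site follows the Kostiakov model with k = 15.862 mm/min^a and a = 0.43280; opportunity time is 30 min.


Approach: apply the Kostiakov infiltration equation, F = k*t^a.
F = 15.862 * 30^0.43280 = 69.128 mm
Therefore the cumulative infiltration F = 69.128 mm.


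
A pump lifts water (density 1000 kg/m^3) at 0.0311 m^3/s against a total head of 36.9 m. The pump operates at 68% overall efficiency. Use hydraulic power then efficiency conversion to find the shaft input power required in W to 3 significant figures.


Approach: apply hydraulic power then efficiency conversion, P = rho*g*Q*H; P_in = P/eta.
Step 1 — hydraulic power (P = rho*g*Q*H):
  P = 1000 * 9.81 * 0.0311 * 36.9 = 11258 W
Step 2 — input power: P_in = P/eta = 11258 / 0.68 = 16600 W
Therefore the shaft input power required = 16600 W.


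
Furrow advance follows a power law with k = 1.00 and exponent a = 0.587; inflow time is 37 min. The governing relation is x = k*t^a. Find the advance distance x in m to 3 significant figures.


x = 1.00 * 37^0.587 = 8.33 m
Therefore the advance distance x = 8.33 m.


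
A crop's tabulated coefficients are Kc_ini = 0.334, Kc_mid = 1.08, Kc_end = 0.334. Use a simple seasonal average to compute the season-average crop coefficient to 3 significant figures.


Approach: apply a simple seasonal average, Kc_avg = (Kc_ini + Kc_mid + Kc_end)/3.
Kc_avg = (0.334 + 1.08 + 0.334)/3 = 0.583
Therefore the season-average crop coefficient = 0.583.


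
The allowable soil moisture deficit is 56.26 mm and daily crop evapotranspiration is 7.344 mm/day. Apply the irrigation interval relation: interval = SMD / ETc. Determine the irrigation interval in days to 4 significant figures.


interval = 56.26 / 7.344 = 7.661 days
Therefore the irrigation interval = 7.661 days.


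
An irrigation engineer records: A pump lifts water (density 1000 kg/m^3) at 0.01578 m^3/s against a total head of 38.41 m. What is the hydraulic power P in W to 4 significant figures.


Approach: apply the hydraulic power relation, P = rho*g*Q*H.
P = 1000 * 9.81 * 0.01578 * 38.41 = 5946 W
Therefore the hydraulic power P = 5946 W.


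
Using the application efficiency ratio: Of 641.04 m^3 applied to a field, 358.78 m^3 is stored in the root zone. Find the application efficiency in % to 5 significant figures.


Approach: apply the application efficiency ratio, Ea = (stored/applied)*100.
Ea = (358.78/641.04)*100 = 55.968 %
Therefore the application efficiency = 55.968 %.


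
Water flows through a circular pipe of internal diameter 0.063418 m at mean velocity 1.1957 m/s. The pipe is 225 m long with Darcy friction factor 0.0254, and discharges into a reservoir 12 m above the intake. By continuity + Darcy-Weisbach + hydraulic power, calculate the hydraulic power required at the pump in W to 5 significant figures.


Approach: apply continuity + Darcy-Weisbach + hydraulic power, Q = A*v; hf = f*(L/D)*(v^2/(2g)); H = static + hf; P = rho*g*Q*H.
Step 1 — flow rate (continuity, Q = A*v):
  A = pi*(0.063418/2)^2 = 0.003158748 m^2
  Q = 0.003158748 * 1.1957 = 0.003776915 m^3/s
Step 2 — friction head loss (Darcy-Weisbach):
  hf = 0.0254 * (225/0.063418) * (1.1957^2 / (2*9.81))
  hf = 6.566730 m
Step 3 — total head: H = 12 + 6.566730 = 18.56673 m
Step 4 — hydraulic power (P = rho*g*Q*H):
  P = 1000 * 9.81 * 0.003776915 * 18.56673 = 687.93 W
Therefore the hydraulic power required at the pump = 687.93 W.


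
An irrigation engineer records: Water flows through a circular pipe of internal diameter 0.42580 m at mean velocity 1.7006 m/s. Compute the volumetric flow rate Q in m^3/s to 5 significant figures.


Approach: apply the continuity equation for pipe flow, Q = A * v with A = pi*(D/2)^2.
A = pi*(0.42580/2)^2 = 0.1423971 m^2
Q = 0.1423971 * 1.7006 = 0.24216 m^3/s
Therefore the volumetric flow rate Q = 0.24216 m^3/s.


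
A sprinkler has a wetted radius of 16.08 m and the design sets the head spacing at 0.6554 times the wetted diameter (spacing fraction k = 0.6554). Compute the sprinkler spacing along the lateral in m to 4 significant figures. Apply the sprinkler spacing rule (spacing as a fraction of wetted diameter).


Approach: apply the sprinkler spacing rule (spacing as a fraction of wetted diameter), S = k*(2*R).
S = 0.6554 * (2 * 16.08) = 21.08 m
Therefore the sprinkler spacing along the lateral = 21.08 m.


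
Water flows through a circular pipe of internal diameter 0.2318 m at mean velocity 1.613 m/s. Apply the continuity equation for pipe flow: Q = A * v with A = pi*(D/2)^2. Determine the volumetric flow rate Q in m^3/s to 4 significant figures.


A = pi*(0.2318/2)^2 = 0.0422004 m^2
Q = 0.0422004 * 1.613 = 0.06807 m^3/s
Therefore the volumetric flow rate Q = 0.06807 m^3/s.


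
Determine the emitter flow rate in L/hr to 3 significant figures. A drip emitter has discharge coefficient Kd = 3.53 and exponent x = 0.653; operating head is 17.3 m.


Approach: apply the emitter characteristic equation, q = Kd * h^x.
q = 3.53 * 17.3^0.653 = 22.7 L/hr
Therefore the emitter flow rate = 22.7 L/hr.


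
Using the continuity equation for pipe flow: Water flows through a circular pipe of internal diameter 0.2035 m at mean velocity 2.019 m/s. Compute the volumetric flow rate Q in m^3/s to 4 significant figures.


Approach: apply the continuity equation for pipe flow, Q = A * v with A = pi*(D/2)^2.
A = pi*(0.2035/2)^2 = 0.0325251 m^2
Q = 0.0325251 * 2.019 = 0.06567 m^3/s
Therefore the volumetric flow rate Q = 0.06567 m^3/s.


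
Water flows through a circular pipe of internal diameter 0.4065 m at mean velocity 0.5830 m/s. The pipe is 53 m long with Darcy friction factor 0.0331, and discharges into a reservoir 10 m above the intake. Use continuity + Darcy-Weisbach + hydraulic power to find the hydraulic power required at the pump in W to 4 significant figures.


Approach: apply continuity + Darcy-Weisbach + hydraulic power, Q = A*v; hf = f*(L/D)*(v^2/(2g)); H = static + hf; P = rho*g*Q*H.
Step 1 — flow rate (continuity, Q = A*v):
  A = pi*(0.4065/2)^2 = 0.129781 m^2
  Q = 0.129781 * 0.5830 = 0.0756623 m^3/s
Step 2 — friction head loss (Darcy-Weisbach):
  hf = 0.0331 * (53/0.4065) * (0.5830^2 / (2*9.81))
  hf = 0.0747621 m
Step 3 — total head: H = 10 + 0.0747621 = 10.0748 m
Step 4 — hydraulic power (P = rho*g*Q*H):
  P = 1000 * 9.81 * 0.0756623 * 10.0748 = 7478 W
Therefore the hydraulic power required at the pump = 7478 W.


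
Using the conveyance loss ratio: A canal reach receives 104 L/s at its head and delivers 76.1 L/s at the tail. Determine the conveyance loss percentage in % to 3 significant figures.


Approach: apply the conveyance loss ratio, loss% = ((Q_head - Q_tail)/Q_head)*100.
loss = ((104 - 76.1)/104)*100 = 26.8 %
Therefore the conveyance loss percentage = 26.8 %.


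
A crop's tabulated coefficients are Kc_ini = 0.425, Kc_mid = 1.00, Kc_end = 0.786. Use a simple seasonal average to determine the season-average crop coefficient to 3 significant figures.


Approach: apply a simple seasonal average, Kc_avg = (Kc_ini + Kc_mid + Kc_end)/3.
Kc_avg = (0.425 + 1.00 + 0.786)/3 = 0.737
Therefore the season-average crop coefficient = 0.737.


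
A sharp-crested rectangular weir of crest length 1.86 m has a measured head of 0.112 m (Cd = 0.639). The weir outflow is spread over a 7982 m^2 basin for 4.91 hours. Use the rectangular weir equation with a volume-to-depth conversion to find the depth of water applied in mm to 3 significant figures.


Approach: apply the rectangular weir equation with a volume-to-depth conversion, Q = (2/3)*Cd*L*sqrt(2g)*H^1.5; d = Q*t/A * 1000.
Step 1 — weir discharge:
  Q = (2/3)*0.639*1.86*sqrt(2*9.81)*0.112^1.5 = 0.13155 m^3/s
Step 2 — volume: V = 0.13155 * 4.91*3600 = 2325.3 m^3
Step 3 — depth: d = V/A * 1000 = 2325.3/7982 * 1000 = 291 mm
Therefore the depth of water applied = 291 mm.


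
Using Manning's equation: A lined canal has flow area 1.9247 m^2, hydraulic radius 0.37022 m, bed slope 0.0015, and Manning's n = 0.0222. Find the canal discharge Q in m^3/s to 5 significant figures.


Approach: apply Manning's equation, Q = (1/n)*A*R^(2/3)*S^(1/2).
Q = (1/0.0222) * 1.9247 * 0.37022^(2/3) * 0.0015^(1/2) = 1.7313 m^3/s
Therefore the canal discharge Q = 1.7313 m^3/s.


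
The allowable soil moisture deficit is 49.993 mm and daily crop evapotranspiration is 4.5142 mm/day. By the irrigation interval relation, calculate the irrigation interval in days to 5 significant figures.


Approach: apply the irrigation interval relation, interval = SMD / ETc.
interval = 49.993 / 4.5142 = 11.075 days
Therefore the irrigation interval = 11.075 days.


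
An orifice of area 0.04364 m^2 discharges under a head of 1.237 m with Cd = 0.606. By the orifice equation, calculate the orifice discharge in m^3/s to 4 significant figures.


Approach: apply the orifice equation, Q = Cd*A*sqrt(2*g*h).
Q = 0.606 * 0.04364 * sqrt(2*9.81*1.237) = 0.1303 m^3/s
Therefore the orifice discharge = 0.1303 m^3/s.


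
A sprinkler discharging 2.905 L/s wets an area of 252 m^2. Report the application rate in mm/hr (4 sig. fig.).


Approach: apply the application rate relation, rate = (Q/A)*3600.
rate = (2.905 / 252) * 3600 = 41.50 mm/hr
Therefore the application rate = 41.50 mm/hr.


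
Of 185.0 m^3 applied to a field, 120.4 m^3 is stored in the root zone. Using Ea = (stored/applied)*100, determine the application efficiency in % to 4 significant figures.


Ea = (120.4/185.0)*100 = 65.08 %
Therefore the application efficiency = 65.08 %.


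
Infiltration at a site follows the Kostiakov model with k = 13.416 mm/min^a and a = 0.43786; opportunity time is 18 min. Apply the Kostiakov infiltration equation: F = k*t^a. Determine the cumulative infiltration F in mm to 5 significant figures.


F = 13.416 * 18^0.43786 = 47.562 mm
Therefore the cumulative infiltration F = 47.562 mm.


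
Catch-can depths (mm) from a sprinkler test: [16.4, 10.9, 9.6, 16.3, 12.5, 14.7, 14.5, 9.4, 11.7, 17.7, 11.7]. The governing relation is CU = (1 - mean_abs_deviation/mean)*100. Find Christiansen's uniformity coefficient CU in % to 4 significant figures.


mean = 13.2182 mm
mean |d_i - mean| = 2.45620 mm
CU = (1 - 2.45620/13.2182)*100 = 81.42 %
Therefore Christiansen's uniformity coefficient CU = 81.42 %.


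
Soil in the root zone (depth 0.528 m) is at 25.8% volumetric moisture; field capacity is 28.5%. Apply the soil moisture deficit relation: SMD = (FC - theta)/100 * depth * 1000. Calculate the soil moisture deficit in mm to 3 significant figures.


SMD = (28.5 - 25.8)/100 * 0.528 * 1000 = 14.3 mm
Therefore the soil moisture deficit = 14.3 mm.
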